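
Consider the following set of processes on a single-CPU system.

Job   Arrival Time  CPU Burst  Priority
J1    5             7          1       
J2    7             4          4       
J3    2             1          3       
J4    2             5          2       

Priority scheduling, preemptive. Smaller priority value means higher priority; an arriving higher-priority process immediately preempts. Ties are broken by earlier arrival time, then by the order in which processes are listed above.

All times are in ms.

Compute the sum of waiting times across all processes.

Timeline: | idle 0-2 | J4 2-5 | J1 5-12 | J4 12-14 | J3 14-15 | J2 15-19 |
Completion: J1=12  J2=19  J3=15  J4=14
Waiting = turnaround − burst: J1=0, J2=8, J3=12, J4=7
Total waiting = 0 + 8 + 12 + 7 = 27

27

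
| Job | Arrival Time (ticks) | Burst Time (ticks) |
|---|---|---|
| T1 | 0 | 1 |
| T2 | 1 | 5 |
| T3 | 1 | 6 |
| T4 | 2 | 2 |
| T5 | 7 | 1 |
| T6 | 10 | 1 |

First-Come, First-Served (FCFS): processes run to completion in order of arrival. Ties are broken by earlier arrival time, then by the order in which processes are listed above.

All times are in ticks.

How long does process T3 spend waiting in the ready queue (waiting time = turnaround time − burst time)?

5

Gantt: | T1 0-1 | T2 1-6 | T3 6-12 | T4 12-14 | T5 14-15 | T6 15-16 |
Completion: T1=1  T2=6  T3=12  T4=14  T5=15  T6=16
Waiting(T3) = turnaround − burst = 11 − 6 = 5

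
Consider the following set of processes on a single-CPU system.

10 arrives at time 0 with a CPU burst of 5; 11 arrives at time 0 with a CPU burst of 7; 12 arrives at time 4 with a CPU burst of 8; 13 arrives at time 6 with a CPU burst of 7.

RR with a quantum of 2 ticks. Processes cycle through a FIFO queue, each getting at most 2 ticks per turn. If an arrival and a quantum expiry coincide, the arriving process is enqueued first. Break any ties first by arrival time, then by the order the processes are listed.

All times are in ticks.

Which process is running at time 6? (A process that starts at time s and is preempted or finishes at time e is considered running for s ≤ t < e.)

12

Gantt: | 10 0-2 | 11 2-4 | 10 4-6 | 12 6-8 | 11 8-10 | 13 10-12 | 10 12-13 | 12 13-15 | 11 15-17 | 13 17-19 | 12 19-21 | 11 21-22 | 13 22-24 | 12 24-26 | 13 26-27 |
Completion: 10=13  11=22  12=26  13=27
Turnaround (C−A): 10=13  11=22  12=22  13=21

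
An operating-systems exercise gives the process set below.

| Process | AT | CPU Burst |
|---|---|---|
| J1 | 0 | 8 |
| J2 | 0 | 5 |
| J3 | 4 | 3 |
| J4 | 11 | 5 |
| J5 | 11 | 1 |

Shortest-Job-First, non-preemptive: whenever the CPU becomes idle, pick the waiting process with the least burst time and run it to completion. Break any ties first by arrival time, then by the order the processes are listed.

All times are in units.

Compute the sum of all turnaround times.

42

Gantt: | J2 0-5 | J3 5-8 | J1 8-16 | J5 16-17 | J4 17-22 |
Completion: J1=16  J2=5  J3=8  J4=22  J5=17
Turnaround = completion − arrival: J1=16, J2=5, J3=4, J4=11, J5=6
Total turnaround = 16 + 5 + 4 + 11 + 6 = 42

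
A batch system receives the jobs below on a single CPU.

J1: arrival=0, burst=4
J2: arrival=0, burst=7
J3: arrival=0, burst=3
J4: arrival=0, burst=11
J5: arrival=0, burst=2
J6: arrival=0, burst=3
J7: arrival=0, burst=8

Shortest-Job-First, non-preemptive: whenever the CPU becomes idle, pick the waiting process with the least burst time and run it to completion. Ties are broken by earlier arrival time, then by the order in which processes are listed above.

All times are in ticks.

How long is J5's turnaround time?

Gantt: | J5 0-2 | J3 2-5 | J6 5-8 | J1 8-12 | J2 12-19 | J7 19-27 | J4 27-38 |
Completion: J1=12  J2=19  J3=5  J4=38  J5=2  J6=8  J7=27
Turnaround(J5) = completion − arrival = 2 − 0 = 2

2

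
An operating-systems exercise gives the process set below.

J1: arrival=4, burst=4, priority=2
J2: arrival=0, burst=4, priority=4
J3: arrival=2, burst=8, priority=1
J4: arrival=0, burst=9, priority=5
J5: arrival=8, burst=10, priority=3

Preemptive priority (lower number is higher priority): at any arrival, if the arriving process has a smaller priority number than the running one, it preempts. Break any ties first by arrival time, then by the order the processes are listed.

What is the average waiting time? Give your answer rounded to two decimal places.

12.00

Gantt: | J2 0-2 | J3 2-10 | J1 10-14 | J5 14-24 | J2 24-26 | J4 26-35 |
Completion: J1=14  J2=26  J3=10  J4=35  J5=24
Turnaround (C−A): J1=10  J2=26  J3=8  J4=35  J5=16
Waiting times: J1=6, J2=22, J3=0, J4=26, J5=6
Average waiting = (6+22+0+26+6) / 5 = 60/5 = 12.00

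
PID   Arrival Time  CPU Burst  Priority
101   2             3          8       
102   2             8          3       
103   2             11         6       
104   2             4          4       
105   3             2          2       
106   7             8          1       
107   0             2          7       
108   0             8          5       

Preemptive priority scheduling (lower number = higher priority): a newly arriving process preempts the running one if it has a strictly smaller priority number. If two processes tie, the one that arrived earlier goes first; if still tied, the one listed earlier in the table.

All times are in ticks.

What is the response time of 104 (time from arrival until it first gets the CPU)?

18

Timeline: | 108 0-2 | 102 2-3 | 105 3-5 | 102 5-7 | 106 7-15 | 102 15-20 | 104 20-24 | 108 24-30 | 103 30-41 | 107 41-43 | 101 43-46 |
Completion: 101=46  102=20  103=41  104=24  105=5  106=15  107=43  108=30
Turnaround (C−A): 101=44  102=18  103=39  104=22  105=2  106=8  107=43  108=30
Response(104) = first start − arrival = 20 − 2 = 18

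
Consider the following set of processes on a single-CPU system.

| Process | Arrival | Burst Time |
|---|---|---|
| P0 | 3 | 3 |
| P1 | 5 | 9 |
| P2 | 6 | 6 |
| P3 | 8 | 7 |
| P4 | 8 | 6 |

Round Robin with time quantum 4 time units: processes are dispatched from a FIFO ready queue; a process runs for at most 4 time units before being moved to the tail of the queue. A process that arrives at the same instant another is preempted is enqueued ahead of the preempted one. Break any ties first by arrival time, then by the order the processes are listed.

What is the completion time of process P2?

Schedule: | idle 0-3 | P0 3-6 | P1 6-10 | P2 10-14 | P3 14-18 | P4 18-22 | P1 22-26 | P2 26-28 | P3 28-31 | P4 31-33 | P1 33-34 |
Completion: P0=6  P1=34  P2=28  P3=31  P4=33

28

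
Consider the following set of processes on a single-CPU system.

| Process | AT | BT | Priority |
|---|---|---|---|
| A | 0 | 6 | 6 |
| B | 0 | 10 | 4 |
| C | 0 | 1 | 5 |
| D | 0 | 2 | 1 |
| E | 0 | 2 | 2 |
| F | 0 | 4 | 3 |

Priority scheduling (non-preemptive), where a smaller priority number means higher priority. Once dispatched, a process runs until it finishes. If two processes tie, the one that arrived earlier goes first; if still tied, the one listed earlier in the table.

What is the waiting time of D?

0

Timeline: | D 0-2 | E 2-4 | F 4-8 | B 8-18 | C 18-19 | A 19-25 |
Completion: A=25  B=18  C=19  D=2  E=4  F=8
Waiting(D) = turnaround − burst = 2 − 2 = 0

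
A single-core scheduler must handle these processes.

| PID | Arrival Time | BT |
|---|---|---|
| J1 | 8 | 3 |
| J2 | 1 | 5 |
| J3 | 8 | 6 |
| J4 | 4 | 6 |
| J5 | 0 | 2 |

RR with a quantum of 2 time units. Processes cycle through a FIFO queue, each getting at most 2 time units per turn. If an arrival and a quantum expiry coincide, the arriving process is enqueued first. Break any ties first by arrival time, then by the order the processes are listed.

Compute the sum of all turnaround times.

Timeline: | J5 0-2 | J2 2-4 | J4 4-6 | J2 6-8 | J4 8-10 | J1 10-12 | J3 12-14 | J2 14-15 | J4 15-17 | J1 17-18 | J3 18-22 |
Completion: J1=18  J2=15  J3=22  J4=17  J5=2
Turnaround = completion − arrival: J1=10, J2=14, J3=14, J4=13, J5=2
Total turnaround = 10 + 14 + 14 + 13 + 2 = 53

53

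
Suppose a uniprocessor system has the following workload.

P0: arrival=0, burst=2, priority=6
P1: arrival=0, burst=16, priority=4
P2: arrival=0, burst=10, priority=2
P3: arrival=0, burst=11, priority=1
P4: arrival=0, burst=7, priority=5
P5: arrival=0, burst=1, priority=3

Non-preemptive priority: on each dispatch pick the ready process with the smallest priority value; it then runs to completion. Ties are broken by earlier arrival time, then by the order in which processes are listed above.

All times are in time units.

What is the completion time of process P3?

11

Schedule: | P3 0-11 | P2 11-21 | P5 21-22 | P1 22-38 | P4 38-45 | P0 45-47 |
Completion: P0=47  P1=38  P2=21  P3=11  P4=45  P5=22
Turnaround (C−A): P0=47  P1=38  P2=21  P3=11  P4=45  P5=22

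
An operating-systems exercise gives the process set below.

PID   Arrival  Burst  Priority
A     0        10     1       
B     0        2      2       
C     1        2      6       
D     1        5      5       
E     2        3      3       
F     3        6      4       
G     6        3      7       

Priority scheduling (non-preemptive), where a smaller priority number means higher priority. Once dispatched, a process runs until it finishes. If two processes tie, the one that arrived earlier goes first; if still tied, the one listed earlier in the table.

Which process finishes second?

Schedule: | A 0-10 | B 10-12 | E 12-15 | F 15-21 | D 21-26 | C 26-28 | G 28-31 |
Completion: A=10  B=12  C=28  D=26  E=15  F=21  G=31
Turnaround (C−A): A=10  B=12  C=27  D=25  E=13  F=18  G=25
Finish order: A → B → E → F → D → C → G

B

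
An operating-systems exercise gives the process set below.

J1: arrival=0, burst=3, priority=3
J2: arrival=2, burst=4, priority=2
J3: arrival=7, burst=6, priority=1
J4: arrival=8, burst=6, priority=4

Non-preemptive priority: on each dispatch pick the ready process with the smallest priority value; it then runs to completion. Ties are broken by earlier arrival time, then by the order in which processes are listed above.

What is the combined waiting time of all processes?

Timeline: | J1 0-3 | J2 3-7 | J3 7-13 | J4 13-19 |
Completion: J1=3  J2=7  J3=13  J4=19
Turnaround (C−A): J1=3  J2=5  J3=6  J4=11
Waiting = turnaround − burst: J1=0, J2=1, J3=0, J4=5
Total waiting = 0 + 1 + 0 + 5 = 6

6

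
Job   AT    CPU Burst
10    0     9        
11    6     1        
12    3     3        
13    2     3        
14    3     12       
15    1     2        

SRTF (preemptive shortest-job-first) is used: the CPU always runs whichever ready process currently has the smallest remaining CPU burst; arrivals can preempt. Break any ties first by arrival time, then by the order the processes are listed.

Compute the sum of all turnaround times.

59

Timeline: | 10 0-1 | 15 1-3 | 13 3-6 | 11 6-7 | 12 7-10 | 10 10-18 | 14 18-30 |
Completion: 10=18  11=7  12=10  13=6  14=30  15=3
Turnaround (C−A): 10=18  11=1  12=7  13=4  14=27  15=2
Turnaround = completion − arrival: 10=18, 11=1, 12=7, 13=4, 14=27, 15=2
Total turnaround = 18 + 1 + 7 + 4 + 27 + 2 = 59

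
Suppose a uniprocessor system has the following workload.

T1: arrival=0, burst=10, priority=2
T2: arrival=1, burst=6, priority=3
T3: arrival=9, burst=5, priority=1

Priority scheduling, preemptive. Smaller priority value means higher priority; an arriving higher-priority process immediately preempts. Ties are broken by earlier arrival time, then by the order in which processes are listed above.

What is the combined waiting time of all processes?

Schedule: | T1 0-9 | T3 9-14 | T1 14-15 | T2 15-21 |
Completion: T1=15  T2=21  T3=14
Waiting = turnaround − burst: T1=5, T2=14, T3=0
Total waiting = 5 + 14 + 0 = 19

19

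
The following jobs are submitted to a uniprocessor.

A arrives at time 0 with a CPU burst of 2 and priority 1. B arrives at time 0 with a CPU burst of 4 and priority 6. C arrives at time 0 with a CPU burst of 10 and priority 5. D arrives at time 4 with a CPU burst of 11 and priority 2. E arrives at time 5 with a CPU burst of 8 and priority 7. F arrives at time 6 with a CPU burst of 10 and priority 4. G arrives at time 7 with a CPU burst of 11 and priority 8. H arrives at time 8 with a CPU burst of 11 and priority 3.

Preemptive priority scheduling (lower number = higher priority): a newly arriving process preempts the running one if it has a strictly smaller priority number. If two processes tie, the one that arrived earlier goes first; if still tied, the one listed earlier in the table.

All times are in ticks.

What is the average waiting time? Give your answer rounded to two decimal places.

24.63

Timeline: | A 0-2 | C 2-4 | D 4-15 | H 15-26 | F 26-36 | C 36-44 | B 44-48 | E 48-56 | G 56-67 |
Completion: A=2  B=48  C=44  D=15  E=56  F=36  G=67  H=26
Turnaround (C−A): A=2  B=48  C=44  D=11  E=51  F=30  G=60  H=18
Waiting times: A=0, B=44, C=34, D=0, E=43, F=20, G=49, H=7
Average waiting = (0+44+34+0+43+20+49+7) / 8 = 197/8 = 24.63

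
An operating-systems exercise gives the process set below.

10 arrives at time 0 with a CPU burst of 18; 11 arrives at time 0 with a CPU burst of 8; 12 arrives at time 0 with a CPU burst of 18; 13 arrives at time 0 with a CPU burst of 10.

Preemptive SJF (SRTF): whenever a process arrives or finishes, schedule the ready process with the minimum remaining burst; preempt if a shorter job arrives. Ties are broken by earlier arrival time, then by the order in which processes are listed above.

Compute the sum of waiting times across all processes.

62

Timeline: | 11 0-8 | 13 8-18 | 10 18-36 | 12 36-54 |
Completion: 10=36  11=8  12=54  13=18
Waiting = turnaround − burst: 10=18, 11=0, 12=36, 13=8
Total waiting = 18 + 0 + 36 + 8 = 62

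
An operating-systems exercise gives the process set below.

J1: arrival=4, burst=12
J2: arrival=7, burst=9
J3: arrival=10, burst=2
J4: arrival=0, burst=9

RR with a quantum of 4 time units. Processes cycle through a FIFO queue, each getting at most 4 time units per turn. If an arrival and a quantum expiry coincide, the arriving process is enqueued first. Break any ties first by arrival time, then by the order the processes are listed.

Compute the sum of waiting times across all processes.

Timeline: | J4 0-4 | J1 4-8 | J4 8-12 | J2 12-16 | J1 16-20 | J3 20-22 | J4 22-23 | J2 23-27 | J1 27-31 | J2 31-32 |
Completion: J1=31  J2=32  J3=22  J4=23
Turnaround (C−A): J1=27  J2=25  J3=12  J4=23
Waiting = turnaround − burst: J1=15, J2=16, J3=10, J4=14
Total waiting = 15 + 16 + 10 + 14 = 55

55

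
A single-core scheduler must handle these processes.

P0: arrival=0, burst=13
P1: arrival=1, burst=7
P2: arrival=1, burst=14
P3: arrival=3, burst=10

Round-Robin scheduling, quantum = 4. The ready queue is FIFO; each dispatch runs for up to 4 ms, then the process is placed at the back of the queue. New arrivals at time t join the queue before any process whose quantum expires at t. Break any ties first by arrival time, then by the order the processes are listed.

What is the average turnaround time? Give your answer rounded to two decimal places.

36.25

Schedule: | P0 0-4 | P1 4-8 | P2 8-12 | P3 12-16 | P0 16-20 | P1 20-23 | P2 23-27 | P3 27-31 | P0 31-35 | P2 35-39 | P3 39-41 | P0 41-42 | P2 42-44 |
Completion: P0=42  P1=23  P2=44  P3=41
Turnaround (C−A): P0=42  P1=22  P2=43  P3=38
Turnaround times: P0=42, P1=22, P2=43, P3=38
Average turnaround = (42+22+43+38) / 4 = 145/4 = 36.25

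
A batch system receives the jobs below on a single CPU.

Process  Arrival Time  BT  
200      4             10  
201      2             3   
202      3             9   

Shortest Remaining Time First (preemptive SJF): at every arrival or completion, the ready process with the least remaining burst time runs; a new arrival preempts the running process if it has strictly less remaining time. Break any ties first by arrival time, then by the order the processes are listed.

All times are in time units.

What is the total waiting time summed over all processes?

12

Schedule: | idle 0-2 | 201 2-5 | 202 5-14 | 200 14-24 |
Completion: 200=24  201=5  202=14
Waiting = turnaround − burst: 200=10, 201=0, 202=2
Total waiting = 10 + 0 + 2 = 12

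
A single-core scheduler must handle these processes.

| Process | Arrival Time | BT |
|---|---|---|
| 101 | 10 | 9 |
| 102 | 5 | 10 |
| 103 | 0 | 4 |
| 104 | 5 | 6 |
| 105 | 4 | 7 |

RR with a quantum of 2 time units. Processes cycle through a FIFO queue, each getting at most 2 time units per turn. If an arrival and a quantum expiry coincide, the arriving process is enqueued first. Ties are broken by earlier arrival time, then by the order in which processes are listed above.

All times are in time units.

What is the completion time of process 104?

26

Timeline: | 103 0-4 | 105 4-6 | 102 6-8 | 104 8-10 | 105 10-12 | 102 12-14 | 101 14-16 | 104 16-18 | 105 18-20 | 102 20-22 | 101 22-24 | 104 24-26 | 105 26-27 | 102 27-29 | 101 29-31 | 102 31-33 | 101 33-36 |
Completion: 101=36  102=33  103=4  104=26  105=27
Turnaround (C−A): 101=26  102=28  103=4  104=21  105=23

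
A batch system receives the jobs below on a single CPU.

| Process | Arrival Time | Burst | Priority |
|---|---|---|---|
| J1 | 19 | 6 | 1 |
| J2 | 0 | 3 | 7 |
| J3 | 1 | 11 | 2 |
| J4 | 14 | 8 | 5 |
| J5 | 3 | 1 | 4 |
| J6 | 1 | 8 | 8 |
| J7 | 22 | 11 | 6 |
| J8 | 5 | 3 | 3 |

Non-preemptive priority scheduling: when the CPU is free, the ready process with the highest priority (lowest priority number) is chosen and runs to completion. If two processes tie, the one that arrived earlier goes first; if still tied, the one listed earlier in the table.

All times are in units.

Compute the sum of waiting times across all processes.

88

Gantt: | J2 0-3 | J3 3-14 | J8 14-17 | J5 17-18 | J4 18-26 | J1 26-32 | J7 32-43 | J6 43-51 |
Completion: J1=32  J2=3  J3=14  J4=26  J5=18  J6=51  J7=43  J8=17
Turnaround (C−A): J1=13  J2=3  J3=13  J4=12  J5=15  J6=50  J7=21  J8=12
Waiting = turnaround − burst: J1=7, J2=0, J3=2, J4=4, J5=14, J6=42, J7=10, J8=9
Total waiting = 7 + 0 + 2 + 4 + 14 + 42 + 10 + 9 = 88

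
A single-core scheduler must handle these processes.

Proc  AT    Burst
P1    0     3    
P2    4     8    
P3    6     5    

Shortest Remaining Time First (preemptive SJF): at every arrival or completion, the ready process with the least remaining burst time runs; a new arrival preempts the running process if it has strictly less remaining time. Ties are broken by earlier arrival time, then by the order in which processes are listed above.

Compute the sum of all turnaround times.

21

Gantt: | P1 0-3 | idle 3-4 | P2 4-6 | P3 6-11 | P2 11-17 |
Completion: P1=3  P2=17  P3=11
Turnaround (C−A): P1=3  P2=13  P3=5
Turnaround = completion − arrival: P1=3, P2=13, P3=5
Total turnaround = 3 + 13 + 5 = 21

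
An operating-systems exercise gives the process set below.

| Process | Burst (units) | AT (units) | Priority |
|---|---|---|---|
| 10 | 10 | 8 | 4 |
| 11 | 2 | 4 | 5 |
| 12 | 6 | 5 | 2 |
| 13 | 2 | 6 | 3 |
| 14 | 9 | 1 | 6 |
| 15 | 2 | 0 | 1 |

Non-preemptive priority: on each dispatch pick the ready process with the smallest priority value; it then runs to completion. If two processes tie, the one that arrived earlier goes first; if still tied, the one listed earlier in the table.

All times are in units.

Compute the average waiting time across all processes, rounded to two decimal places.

Schedule: | 15 0-2 | 14 2-11 | 12 11-17 | 13 17-19 | 10 19-29 | 11 29-31 |
Completion: 10=29  11=31  12=17  13=19  14=11  15=2
Turnaround (C−A): 10=21  11=27  12=12  13=13  14=10  15=2
Waiting times: 10=11, 11=25, 12=6, 13=11, 14=1, 15=0
Average waiting = (11+25+6+11+1+0) / 6 = 54/6 = 9.00

9.00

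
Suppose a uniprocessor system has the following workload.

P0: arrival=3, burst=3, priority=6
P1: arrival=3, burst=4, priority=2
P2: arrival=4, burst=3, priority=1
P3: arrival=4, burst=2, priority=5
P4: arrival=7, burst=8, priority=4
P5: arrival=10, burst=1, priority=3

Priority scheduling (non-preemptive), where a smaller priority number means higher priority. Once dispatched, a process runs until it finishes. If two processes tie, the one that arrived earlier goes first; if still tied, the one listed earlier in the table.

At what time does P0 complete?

24

Gantt: | idle 0-3 | P1 3-7 | P2 7-10 | P5 10-11 | P4 11-19 | P3 19-21 | P0 21-24 |
Completion: P0=24  P1=7  P2=10  P3=21  P4=19  P5=11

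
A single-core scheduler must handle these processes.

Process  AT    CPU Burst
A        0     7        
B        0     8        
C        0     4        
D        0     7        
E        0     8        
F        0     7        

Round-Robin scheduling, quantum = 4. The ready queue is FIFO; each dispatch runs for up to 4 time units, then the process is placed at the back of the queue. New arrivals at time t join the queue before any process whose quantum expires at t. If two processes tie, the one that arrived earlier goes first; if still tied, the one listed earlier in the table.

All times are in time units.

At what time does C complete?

Schedule: | A 0-4 | B 4-8 | C 8-12 | D 12-16 | E 16-20 | F 20-24 | A 24-27 | B 27-31 | D 31-34 | E 34-38 | F 38-41 |
Completion: A=27  B=31  C=12  D=34  E=38  F=41
Turnaround (C−A): A=27  B=31  C=12  D=34  E=38  F=41

12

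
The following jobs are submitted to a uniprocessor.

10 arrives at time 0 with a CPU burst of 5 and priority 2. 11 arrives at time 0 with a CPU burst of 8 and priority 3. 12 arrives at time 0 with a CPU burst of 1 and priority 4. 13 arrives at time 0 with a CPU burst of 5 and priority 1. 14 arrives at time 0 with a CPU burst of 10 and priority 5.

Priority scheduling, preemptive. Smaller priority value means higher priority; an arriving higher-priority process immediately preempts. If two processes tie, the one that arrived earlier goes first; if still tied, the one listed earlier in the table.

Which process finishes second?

Schedule: | 13 0-5 | 10 5-10 | 11 10-18 | 12 18-19 | 14 19-29 |
Completion: 10=10  11=18  12=19  13=5  14=29
Finish order: 13 → 10 → 11 → 12 → 14

10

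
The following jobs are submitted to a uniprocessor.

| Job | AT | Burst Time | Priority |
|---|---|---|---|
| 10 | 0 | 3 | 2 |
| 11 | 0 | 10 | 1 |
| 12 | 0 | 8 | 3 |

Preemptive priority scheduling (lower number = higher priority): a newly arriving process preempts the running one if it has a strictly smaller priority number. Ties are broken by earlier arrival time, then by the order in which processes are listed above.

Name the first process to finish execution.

11

Gantt: | 11 0-10 | 10 10-13 | 12 13-21 |
Completion: 10=13  11=10  12=21
Finish order: 11 → 10 → 12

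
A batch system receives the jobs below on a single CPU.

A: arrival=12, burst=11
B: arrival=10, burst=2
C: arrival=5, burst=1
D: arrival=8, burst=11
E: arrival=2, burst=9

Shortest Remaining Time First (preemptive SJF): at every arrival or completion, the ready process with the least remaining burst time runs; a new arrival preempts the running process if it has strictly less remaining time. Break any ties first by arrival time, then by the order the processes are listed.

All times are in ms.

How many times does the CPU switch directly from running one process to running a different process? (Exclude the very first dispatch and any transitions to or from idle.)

Gantt: | idle 0-2 | E 2-5 | C 5-6 | E 6-12 | B 12-14 | D 14-25 | A 25-36 |
Completion: A=36  B=14  C=6  D=25  E=12

5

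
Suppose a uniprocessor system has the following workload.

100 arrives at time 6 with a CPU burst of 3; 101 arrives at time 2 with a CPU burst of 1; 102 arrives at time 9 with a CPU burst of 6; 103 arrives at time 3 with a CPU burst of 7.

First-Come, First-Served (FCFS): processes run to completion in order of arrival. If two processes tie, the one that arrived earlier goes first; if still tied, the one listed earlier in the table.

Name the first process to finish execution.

101

Timeline: | idle 0-2 | 101 2-3 | 103 3-10 | 100 10-13 | 102 13-19 |
Completion: 100=13  101=3  102=19  103=10
Finish order: 101 → 103 → 100 → 102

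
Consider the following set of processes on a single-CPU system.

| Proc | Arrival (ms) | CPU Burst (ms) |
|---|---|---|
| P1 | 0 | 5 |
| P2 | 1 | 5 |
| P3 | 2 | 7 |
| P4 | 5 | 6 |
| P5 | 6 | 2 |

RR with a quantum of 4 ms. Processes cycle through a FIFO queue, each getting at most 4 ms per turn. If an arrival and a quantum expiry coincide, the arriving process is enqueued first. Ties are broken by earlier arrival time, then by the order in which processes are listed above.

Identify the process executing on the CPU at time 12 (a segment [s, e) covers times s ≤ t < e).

Schedule: | P1 0-4 | P2 4-8 | P3 8-12 | P1 12-13 | P4 13-17 | P5 17-19 | P2 19-20 | P3 20-23 | P4 23-25 |
Completion: P1=13  P2=20  P3=23  P4=25  P5=19

P1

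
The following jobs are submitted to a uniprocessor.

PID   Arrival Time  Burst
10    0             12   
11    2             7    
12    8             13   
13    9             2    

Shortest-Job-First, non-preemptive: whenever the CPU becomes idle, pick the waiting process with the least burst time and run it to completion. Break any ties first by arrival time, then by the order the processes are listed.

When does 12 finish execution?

34

Gantt: | 10 0-12 | 13 12-14 | 11 14-21 | 12 21-34 |
Completion: 10=12  11=21  12=34  13=14
Turnaround (C−A): 10=12  11=19  12=26  13=5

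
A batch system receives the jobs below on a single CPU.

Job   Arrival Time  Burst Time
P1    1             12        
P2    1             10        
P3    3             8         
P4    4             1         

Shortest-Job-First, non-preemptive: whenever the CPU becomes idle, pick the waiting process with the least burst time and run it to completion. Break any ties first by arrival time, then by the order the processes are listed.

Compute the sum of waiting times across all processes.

Schedule: | idle 0-1 | P2 1-11 | P4 11-12 | P3 12-20 | P1 20-32 |
Completion: P1=32  P2=11  P3=20  P4=12
Waiting = turnaround − burst: P1=19, P2=0, P3=9, P4=7
Total waiting = 19 + 0 + 9 + 7 = 35

35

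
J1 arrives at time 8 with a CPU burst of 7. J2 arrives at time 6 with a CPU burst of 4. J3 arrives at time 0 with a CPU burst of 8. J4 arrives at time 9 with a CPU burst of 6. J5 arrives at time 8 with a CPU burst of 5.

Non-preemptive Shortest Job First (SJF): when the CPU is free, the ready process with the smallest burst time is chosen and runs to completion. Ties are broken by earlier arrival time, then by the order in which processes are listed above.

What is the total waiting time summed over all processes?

Gantt: | J3 0-8 | J2 8-12 | J5 12-17 | J4 17-23 | J1 23-30 |
Completion: J1=30  J2=12  J3=8  J4=23  J5=17
Waiting = turnaround − burst: J1=15, J2=2, J3=0, J4=8, J5=4
Total waiting = 15 + 2 + 0 + 8 + 4 = 29

29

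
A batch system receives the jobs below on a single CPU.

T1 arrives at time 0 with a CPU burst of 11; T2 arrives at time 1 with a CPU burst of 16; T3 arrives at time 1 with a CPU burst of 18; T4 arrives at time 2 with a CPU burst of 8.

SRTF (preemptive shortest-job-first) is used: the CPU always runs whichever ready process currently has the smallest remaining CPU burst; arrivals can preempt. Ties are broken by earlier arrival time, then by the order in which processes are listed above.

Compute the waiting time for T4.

0

Timeline: | T1 0-2 | T4 2-10 | T1 10-19 | T2 19-35 | T3 35-53 |
Completion: T1=19  T2=35  T3=53  T4=10
Turnaround (C−A): T1=19  T2=34  T3=52  T4=8
Waiting(T4) = turnaround − burst = 8 − 8 = 0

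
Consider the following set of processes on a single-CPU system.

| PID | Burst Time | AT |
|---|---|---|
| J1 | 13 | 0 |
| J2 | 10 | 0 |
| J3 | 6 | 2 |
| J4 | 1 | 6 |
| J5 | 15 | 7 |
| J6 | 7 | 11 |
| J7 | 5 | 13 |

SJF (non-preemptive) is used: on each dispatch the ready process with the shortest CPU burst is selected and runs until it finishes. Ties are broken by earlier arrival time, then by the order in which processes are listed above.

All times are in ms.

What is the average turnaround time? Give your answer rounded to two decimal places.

21.29

Gantt: | J2 0-10 | J4 10-11 | J3 11-17 | J7 17-22 | J6 22-29 | J1 29-42 | J5 42-57 |
Completion: J1=42  J2=10  J3=17  J4=11  J5=57  J6=29  J7=22
Turnaround (C−A): J1=42  J2=10  J3=15  J4=5  J5=50  J6=18  J7=9
Turnaround times: J1=42, J2=10, J3=15, J4=5, J5=50, J6=18, J7=9
Average turnaround = (42+10+15+5+50+18+9) / 7 = 149/7 = 21.29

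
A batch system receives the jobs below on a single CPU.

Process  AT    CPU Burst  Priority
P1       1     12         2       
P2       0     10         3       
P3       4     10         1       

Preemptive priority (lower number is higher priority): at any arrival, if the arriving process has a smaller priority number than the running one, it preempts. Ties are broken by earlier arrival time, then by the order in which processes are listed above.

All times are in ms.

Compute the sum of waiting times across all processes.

Gantt: | P2 0-1 | P1 1-4 | P3 4-14 | P1 14-23 | P2 23-32 |
Completion: P1=23  P2=32  P3=14
Turnaround (C−A): P1=22  P2=32  P3=10
Waiting = turnaround − burst: P1=10, P2=22, P3=0
Total waiting = 10 + 22 + 0 = 32

32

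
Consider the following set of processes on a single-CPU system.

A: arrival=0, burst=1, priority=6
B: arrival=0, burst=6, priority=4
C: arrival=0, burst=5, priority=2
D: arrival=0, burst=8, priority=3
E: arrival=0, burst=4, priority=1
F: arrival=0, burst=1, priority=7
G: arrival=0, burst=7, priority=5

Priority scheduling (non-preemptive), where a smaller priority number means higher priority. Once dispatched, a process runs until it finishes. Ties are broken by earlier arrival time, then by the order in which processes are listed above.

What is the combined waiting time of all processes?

Gantt: | E 0-4 | C 4-9 | D 9-17 | B 17-23 | G 23-30 | A 30-31 | F 31-32 |
Completion: A=31  B=23  C=9  D=17  E=4  F=32  G=30
Turnaround (C−A): A=31  B=23  C=9  D=17  E=4  F=32  G=30
Waiting = turnaround − burst: A=30, B=17, C=4, D=9, E=0, F=31, G=23
Total waiting = 30 + 17 + 4 + 9 + 0 + 31 + 23 = 114

114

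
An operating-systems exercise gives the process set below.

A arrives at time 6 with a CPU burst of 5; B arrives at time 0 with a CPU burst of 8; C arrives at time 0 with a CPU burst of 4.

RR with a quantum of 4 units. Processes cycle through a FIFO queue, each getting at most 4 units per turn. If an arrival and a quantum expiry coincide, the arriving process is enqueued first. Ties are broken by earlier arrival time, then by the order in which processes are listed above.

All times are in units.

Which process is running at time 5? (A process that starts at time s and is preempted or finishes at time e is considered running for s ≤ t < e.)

Schedule: | B 0-4 | C 4-8 | B 8-12 | A 12-17 |
Completion: A=17  B=12  C=8
Turnaround (C−A): A=11  B=12  C=8

C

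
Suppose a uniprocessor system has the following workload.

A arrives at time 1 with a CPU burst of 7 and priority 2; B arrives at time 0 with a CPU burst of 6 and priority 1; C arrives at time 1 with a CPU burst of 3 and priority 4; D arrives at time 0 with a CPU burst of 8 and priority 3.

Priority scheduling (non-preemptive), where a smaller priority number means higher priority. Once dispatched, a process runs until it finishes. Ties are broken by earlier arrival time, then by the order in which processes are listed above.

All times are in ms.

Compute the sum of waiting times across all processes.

Timeline: | B 0-6 | A 6-13 | D 13-21 | C 21-24 |
Completion: A=13  B=6  C=24  D=21
Waiting = turnaround − burst: A=5, B=0, C=20, D=13
Total waiting = 5 + 0 + 20 + 13 = 38

38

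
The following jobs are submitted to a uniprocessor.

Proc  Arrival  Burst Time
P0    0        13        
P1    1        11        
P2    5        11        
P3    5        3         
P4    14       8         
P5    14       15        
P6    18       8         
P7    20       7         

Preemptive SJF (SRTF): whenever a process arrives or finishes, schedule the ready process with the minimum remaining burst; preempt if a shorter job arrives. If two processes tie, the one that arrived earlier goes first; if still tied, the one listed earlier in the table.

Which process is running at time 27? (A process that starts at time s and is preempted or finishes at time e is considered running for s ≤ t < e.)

Schedule: | P0 0-1 | P1 1-5 | P3 5-8 | P1 8-15 | P4 15-23 | P7 23-30 | P6 30-38 | P2 38-49 | P0 49-61 | P5 61-76 |
Completion: P0=61  P1=15  P2=49  P3=8  P4=23  P5=76  P6=38  P7=30
Turnaround (C−A): P0=61  P1=14  P2=44  P3=3  P4=9  P5=62  P6=20  P7=10

P7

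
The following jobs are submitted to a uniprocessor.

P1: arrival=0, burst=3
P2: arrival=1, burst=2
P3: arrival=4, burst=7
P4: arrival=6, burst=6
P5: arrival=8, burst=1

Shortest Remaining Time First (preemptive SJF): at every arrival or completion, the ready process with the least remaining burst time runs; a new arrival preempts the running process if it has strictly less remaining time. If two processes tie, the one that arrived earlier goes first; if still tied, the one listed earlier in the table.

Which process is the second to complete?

Timeline: | P1 0-3 | P2 3-5 | P3 5-8 | P5 8-9 | P3 9-13 | P4 13-19 |
Completion: P1=3  P2=5  P3=13  P4=19  P5=9
Finish order: P1 → P2 → P5 → P3 → P4

P2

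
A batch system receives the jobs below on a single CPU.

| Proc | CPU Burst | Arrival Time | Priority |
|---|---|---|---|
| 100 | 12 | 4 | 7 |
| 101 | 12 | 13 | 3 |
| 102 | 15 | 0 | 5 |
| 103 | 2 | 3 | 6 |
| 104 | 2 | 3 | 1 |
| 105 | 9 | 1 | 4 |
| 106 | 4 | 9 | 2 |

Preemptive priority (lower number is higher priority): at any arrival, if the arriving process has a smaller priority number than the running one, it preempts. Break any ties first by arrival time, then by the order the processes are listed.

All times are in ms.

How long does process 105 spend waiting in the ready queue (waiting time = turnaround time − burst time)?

18

Gantt: | 102 0-1 | 105 1-3 | 104 3-5 | 105 5-9 | 106 9-13 | 101 13-25 | 105 25-28 | 102 28-42 | 103 42-44 | 100 44-56 |
Completion: 100=56  101=25  102=42  103=44  104=5  105=28  106=13
Turnaround (C−A): 100=52  101=12  102=42  103=41  104=2  105=27  106=4
Waiting(105) = turnaround − burst = 27 − 9 = 18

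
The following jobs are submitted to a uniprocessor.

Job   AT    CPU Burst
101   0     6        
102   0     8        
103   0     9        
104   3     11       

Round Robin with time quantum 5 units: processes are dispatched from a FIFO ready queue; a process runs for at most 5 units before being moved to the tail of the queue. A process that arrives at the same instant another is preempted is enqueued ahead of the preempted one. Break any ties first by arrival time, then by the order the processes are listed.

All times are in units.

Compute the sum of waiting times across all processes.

70

Schedule: | 101 0-5 | 102 5-10 | 103 10-15 | 104 15-20 | 101 20-21 | 102 21-24 | 103 24-28 | 104 28-34 |
Completion: 101=21  102=24  103=28  104=34
Turnaround (C−A): 101=21  102=24  103=28  104=31
Waiting = turnaround − burst: 101=15, 102=16, 103=19, 104=20
Total waiting = 15 + 16 + 19 + 20 = 70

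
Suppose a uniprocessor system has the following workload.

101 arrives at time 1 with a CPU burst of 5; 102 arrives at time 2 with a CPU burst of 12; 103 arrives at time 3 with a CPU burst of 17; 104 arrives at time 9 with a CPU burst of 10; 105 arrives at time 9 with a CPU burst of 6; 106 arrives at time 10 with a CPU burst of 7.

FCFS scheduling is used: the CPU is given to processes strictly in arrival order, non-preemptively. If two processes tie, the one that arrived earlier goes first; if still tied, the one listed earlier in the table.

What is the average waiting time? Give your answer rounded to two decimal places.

20.33

Timeline: | idle 0-1 | 101 1-6 | 102 6-18 | 103 18-35 | 104 35-45 | 105 45-51 | 106 51-58 |
Completion: 101=6  102=18  103=35  104=45  105=51  106=58
Waiting times: 101=0, 102=4, 103=15, 104=26, 105=36, 106=41
Average waiting = (0+4+15+26+36+41) / 6 = 122/6 = 20.33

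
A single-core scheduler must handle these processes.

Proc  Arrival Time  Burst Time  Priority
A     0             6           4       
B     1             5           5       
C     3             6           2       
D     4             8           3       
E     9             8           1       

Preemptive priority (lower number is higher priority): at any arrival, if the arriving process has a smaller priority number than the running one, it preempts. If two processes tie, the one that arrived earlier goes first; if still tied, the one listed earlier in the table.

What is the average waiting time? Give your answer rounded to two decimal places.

Schedule: | A 0-3 | C 3-9 | E 9-17 | D 17-25 | A 25-28 | B 28-33 |
Completion: A=28  B=33  C=9  D=25  E=17
Waiting times: A=22, B=27, C=0, D=13, E=0
Average waiting = (22+27+0+13+0) / 5 = 62/5 = 12.40

12.40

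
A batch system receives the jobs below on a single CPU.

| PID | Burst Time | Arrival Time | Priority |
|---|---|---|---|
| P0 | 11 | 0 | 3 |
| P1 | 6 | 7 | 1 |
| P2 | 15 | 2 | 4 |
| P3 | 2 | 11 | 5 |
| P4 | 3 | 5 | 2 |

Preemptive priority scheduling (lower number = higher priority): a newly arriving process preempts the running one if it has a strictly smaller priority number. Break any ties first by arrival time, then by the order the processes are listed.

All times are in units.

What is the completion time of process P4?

Schedule: | P0 0-5 | P4 5-7 | P1 7-13 | P4 13-14 | P0 14-20 | P2 20-35 | P3 35-37 |
Completion: P0=20  P1=13  P2=35  P3=37  P4=14

14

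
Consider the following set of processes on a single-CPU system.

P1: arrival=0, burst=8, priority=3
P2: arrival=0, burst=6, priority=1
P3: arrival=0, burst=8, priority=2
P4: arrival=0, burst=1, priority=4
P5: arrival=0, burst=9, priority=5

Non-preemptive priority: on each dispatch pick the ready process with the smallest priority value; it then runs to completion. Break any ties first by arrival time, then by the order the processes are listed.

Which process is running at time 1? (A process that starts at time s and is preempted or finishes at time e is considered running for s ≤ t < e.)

Schedule: | P2 0-6 | P3 6-14 | P1 14-22 | P4 22-23 | P5 23-32 |
Completion: P1=22  P2=6  P3=14  P4=23  P5=32
Turnaround (C−A): P1=22  P2=6  P3=14  P4=23  P5=32

P2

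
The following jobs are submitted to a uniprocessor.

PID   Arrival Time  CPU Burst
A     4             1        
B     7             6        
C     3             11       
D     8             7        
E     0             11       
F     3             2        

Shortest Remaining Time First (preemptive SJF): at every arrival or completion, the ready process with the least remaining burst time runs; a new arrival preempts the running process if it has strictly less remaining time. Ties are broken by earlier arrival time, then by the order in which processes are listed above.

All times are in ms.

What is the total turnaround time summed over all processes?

84

Gantt: | E 0-3 | F 3-5 | A 5-6 | E 6-7 | B 7-13 | E 13-20 | D 20-27 | C 27-38 |
Completion: A=6  B=13  C=38  D=27  E=20  F=5
Turnaround (C−A): A=2  B=6  C=35  D=19  E=20  F=2
Turnaround = completion − arrival: A=2, B=6, C=35, D=19, E=20, F=2
Total turnaround = 2 + 6 + 35 + 19 + 20 + 2 = 84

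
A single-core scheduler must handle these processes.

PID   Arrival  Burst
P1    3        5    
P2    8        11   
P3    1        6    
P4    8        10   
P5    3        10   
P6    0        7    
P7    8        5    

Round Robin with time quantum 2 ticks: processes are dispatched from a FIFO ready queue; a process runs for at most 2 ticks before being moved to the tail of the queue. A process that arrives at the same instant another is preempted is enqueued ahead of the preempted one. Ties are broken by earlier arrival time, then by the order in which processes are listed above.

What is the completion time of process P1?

34

Timeline: | P6 0-2 | P3 2-4 | P6 4-6 | P1 6-8 | P5 8-10 | P3 10-12 | P6 12-14 | P2 14-16 | P4 16-18 | P7 18-20 | P1 20-22 | P5 22-24 | P3 24-26 | P6 26-27 | P2 27-29 | P4 29-31 | P7 31-33 | P1 33-34 | P5 34-36 | P2 36-38 | P4 38-40 | P7 40-41 | P5 41-43 | P2 43-45 | P4 45-47 | P5 47-49 | P2 49-51 | P4 51-53 | P2 53-54 |
Completion: P1=34  P2=54  P3=26  P4=53  P5=49  P6=27  P7=41
Turnaround (C−A): P1=31  P2=46  P3=25  P4=45  P5=46  P6=27  P7=33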